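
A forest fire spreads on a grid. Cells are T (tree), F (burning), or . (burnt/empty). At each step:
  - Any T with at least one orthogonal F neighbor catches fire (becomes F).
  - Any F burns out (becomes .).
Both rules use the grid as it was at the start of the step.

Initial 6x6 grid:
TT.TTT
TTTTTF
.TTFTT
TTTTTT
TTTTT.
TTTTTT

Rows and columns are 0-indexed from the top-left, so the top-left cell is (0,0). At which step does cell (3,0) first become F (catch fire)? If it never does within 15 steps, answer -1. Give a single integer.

Step 1: cell (3,0)='T' (+7 fires, +2 burnt)
Step 2: cell (3,0)='T' (+8 fires, +7 burnt)
Step 3: cell (3,0)='T' (+5 fires, +8 burnt)
Step 4: cell (3,0)='F' (+6 fires, +5 burnt)
  -> target ignites at step 4
Step 5: cell (3,0)='.' (+4 fires, +6 burnt)
Step 6: cell (3,0)='.' (+1 fires, +4 burnt)
Step 7: cell (3,0)='.' (+0 fires, +1 burnt)
  fire out at step 7

4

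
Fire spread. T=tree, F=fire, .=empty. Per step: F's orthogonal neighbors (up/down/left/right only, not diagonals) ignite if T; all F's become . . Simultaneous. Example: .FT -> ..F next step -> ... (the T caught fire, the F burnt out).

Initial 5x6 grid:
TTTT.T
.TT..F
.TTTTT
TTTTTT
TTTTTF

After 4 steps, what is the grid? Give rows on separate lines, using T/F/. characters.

Step 1: 4 trees catch fire, 2 burn out
  TTTT.F
  .TT...
  .TTTTF
  TTTTTF
  TTTTF.
Step 2: 3 trees catch fire, 4 burn out
  TTTT..
  .TT...
  .TTTF.
  TTTTF.
  TTTF..
Step 3: 3 trees catch fire, 3 burn out
  TTTT..
  .TT...
  .TTF..
  TTTF..
  TTF...
Step 4: 3 trees catch fire, 3 burn out
  TTTT..
  .TT...
  .TF...
  TTF...
  TF....

TTTT..
.TT...
.TF...
TTF...
TF....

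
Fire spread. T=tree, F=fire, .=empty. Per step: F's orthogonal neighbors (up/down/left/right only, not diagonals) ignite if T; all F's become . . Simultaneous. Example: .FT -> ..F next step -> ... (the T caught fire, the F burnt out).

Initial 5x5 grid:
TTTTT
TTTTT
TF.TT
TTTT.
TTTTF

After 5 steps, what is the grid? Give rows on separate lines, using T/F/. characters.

Step 1: 4 trees catch fire, 2 burn out
  TTTTT
  TFTTT
  F..TT
  TFTT.
  TTTF.
Step 2: 8 trees catch fire, 4 burn out
  TFTTT
  F.FTT
  ...TT
  F.FF.
  TFF..
Step 3: 5 trees catch fire, 8 burn out
  F.FTT
  ...FT
  ...FT
  .....
  F....
Step 4: 3 trees catch fire, 5 burn out
  ...FT
  ....F
  ....F
  .....
  .....
Step 5: 1 trees catch fire, 3 burn out
  ....F
  .....
  .....
  .....
  .....

....F
.....
.....
.....
.....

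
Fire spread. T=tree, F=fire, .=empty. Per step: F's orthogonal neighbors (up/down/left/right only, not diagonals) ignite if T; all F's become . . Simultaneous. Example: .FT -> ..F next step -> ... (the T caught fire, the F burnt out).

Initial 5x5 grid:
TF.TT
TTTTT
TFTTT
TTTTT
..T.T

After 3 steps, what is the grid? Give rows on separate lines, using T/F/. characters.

Step 1: 5 trees catch fire, 2 burn out
  F..TT
  TFTTT
  F.FTT
  TFTTT
  ..T.T
Step 2: 5 trees catch fire, 5 burn out
  ...TT
  F.FTT
  ...FT
  F.FTT
  ..T.T
Step 3: 4 trees catch fire, 5 burn out
  ...TT
  ...FT
  ....F
  ...FT
  ..F.T

...TT
...FT
....F
...FT
..F.T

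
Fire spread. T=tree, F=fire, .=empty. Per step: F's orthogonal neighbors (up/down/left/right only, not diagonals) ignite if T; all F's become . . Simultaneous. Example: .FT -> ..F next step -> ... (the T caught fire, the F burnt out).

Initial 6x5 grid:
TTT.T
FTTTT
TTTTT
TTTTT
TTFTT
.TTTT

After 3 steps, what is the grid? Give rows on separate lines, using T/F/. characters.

Step 1: 7 trees catch fire, 2 burn out
  FTT.T
  .FTTT
  FTTTT
  TTFTT
  TF.FT
  .TFTT
Step 2: 11 trees catch fire, 7 burn out
  .FT.T
  ..FTT
  .FFTT
  FF.FT
  F...F
  .F.FT
Step 3: 5 trees catch fire, 11 burn out
  ..F.T
  ...FT
  ...FT
  ....F
  .....
  ....F

..F.T
...FT
...FT
....F
.....
....F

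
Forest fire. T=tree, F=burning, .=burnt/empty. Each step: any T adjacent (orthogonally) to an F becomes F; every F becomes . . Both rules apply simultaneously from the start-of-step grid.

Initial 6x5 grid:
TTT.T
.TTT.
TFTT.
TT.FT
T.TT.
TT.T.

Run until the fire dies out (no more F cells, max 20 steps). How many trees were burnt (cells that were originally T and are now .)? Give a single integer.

Step 1: +7 fires, +2 burnt (F count now 7)
Step 2: +6 fires, +7 burnt (F count now 6)
Step 3: +3 fires, +6 burnt (F count now 3)
Step 4: +1 fires, +3 burnt (F count now 1)
Step 5: +1 fires, +1 burnt (F count now 1)
Step 6: +0 fires, +1 burnt (F count now 0)
Fire out after step 6
Initially T: 19, now '.': 29
Total burnt (originally-T cells now '.'): 18

Answer: 18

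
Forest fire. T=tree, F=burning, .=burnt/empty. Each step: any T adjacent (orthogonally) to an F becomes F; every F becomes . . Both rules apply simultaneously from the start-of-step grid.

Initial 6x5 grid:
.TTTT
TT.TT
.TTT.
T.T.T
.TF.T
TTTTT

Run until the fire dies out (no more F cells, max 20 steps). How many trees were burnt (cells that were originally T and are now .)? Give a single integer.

Answer: 20

Derivation:
Step 1: +3 fires, +1 burnt (F count now 3)
Step 2: +3 fires, +3 burnt (F count now 3)
Step 3: +4 fires, +3 burnt (F count now 4)
Step 4: +3 fires, +4 burnt (F count now 3)
Step 5: +5 fires, +3 burnt (F count now 5)
Step 6: +2 fires, +5 burnt (F count now 2)
Step 7: +0 fires, +2 burnt (F count now 0)
Fire out after step 7
Initially T: 21, now '.': 29
Total burnt (originally-T cells now '.'): 20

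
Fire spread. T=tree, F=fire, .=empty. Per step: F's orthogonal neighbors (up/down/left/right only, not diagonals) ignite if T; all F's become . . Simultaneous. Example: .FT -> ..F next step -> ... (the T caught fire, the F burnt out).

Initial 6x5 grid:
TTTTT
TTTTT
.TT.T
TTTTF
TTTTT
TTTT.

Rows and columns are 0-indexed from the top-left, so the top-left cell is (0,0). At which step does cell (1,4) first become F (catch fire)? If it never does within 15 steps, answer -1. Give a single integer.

Step 1: cell (1,4)='T' (+3 fires, +1 burnt)
Step 2: cell (1,4)='F' (+3 fires, +3 burnt)
  -> target ignites at step 2
Step 3: cell (1,4)='.' (+6 fires, +3 burnt)
Step 4: cell (1,4)='.' (+6 fires, +6 burnt)
Step 5: cell (1,4)='.' (+4 fires, +6 burnt)
Step 6: cell (1,4)='.' (+3 fires, +4 burnt)
Step 7: cell (1,4)='.' (+1 fires, +3 burnt)
Step 8: cell (1,4)='.' (+0 fires, +1 burnt)
  fire out at step 8

2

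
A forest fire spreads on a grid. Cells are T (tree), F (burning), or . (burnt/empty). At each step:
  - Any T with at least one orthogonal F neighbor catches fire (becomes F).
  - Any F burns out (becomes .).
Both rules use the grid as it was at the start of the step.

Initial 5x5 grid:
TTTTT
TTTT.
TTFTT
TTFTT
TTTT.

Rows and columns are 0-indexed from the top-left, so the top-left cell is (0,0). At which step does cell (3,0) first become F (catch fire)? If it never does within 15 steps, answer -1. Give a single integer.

Step 1: cell (3,0)='T' (+6 fires, +2 burnt)
Step 2: cell (3,0)='F' (+9 fires, +6 burnt)
  -> target ignites at step 2
Step 3: cell (3,0)='.' (+4 fires, +9 burnt)
Step 4: cell (3,0)='.' (+2 fires, +4 burnt)
Step 5: cell (3,0)='.' (+0 fires, +2 burnt)
  fire out at step 5

2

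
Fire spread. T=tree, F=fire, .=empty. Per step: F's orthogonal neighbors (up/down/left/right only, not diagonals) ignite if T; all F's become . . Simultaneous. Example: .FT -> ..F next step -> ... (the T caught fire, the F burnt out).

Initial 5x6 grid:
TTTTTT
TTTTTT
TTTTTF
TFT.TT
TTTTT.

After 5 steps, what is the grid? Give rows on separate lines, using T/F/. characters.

Step 1: 7 trees catch fire, 2 burn out
  TTTTTT
  TTTTTF
  TFTTF.
  F.F.TF
  TFTTT.
Step 2: 9 trees catch fire, 7 burn out
  TTTTTF
  TFTTF.
  F.FF..
  ....F.
  F.FTT.
Step 3: 7 trees catch fire, 9 burn out
  TFTTF.
  F.FF..
  ......
  ......
  ...FF.
Step 4: 3 trees catch fire, 7 burn out
  F.FF..
  ......
  ......
  ......
  ......
Step 5: 0 trees catch fire, 3 burn out
  ......
  ......
  ......
  ......
  ......

......
......
......
......
......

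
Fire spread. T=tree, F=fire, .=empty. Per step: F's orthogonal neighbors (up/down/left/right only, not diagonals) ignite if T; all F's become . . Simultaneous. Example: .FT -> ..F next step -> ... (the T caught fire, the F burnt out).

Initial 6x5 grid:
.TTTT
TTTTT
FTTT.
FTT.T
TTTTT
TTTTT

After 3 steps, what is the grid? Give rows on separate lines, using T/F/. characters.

Step 1: 4 trees catch fire, 2 burn out
  .TTTT
  FTTTT
  .FTT.
  .FT.T
  FTTTT
  TTTTT
Step 2: 5 trees catch fire, 4 burn out
  .TTTT
  .FTTT
  ..FT.
  ..F.T
  .FTTT
  FTTTT
Step 3: 5 trees catch fire, 5 burn out
  .FTTT
  ..FTT
  ...F.
  ....T
  ..FTT
  .FTTT

.FTTT
..FTT
...F.
....T
..FTT
.FTTT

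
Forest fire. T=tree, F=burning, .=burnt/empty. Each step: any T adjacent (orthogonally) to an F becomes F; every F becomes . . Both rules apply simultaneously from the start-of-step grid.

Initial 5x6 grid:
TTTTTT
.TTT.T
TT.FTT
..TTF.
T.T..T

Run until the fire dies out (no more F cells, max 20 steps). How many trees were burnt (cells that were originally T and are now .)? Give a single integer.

Step 1: +3 fires, +2 burnt (F count now 3)
Step 2: +4 fires, +3 burnt (F count now 4)
Step 3: +5 fires, +4 burnt (F count now 5)
Step 4: +3 fires, +5 burnt (F count now 3)
Step 5: +2 fires, +3 burnt (F count now 2)
Step 6: +0 fires, +2 burnt (F count now 0)
Fire out after step 6
Initially T: 19, now '.': 28
Total burnt (originally-T cells now '.'): 17

Answer: 17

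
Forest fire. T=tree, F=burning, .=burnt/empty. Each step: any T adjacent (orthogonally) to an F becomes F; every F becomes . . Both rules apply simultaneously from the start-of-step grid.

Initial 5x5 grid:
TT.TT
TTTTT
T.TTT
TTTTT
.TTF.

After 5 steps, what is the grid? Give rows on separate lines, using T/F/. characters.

Step 1: 2 trees catch fire, 1 burn out
  TT.TT
  TTTTT
  T.TTT
  TTTFT
  .TF..
Step 2: 4 trees catch fire, 2 burn out
  TT.TT
  TTTTT
  T.TFT
  TTF.F
  .F...
Step 3: 4 trees catch fire, 4 burn out
  TT.TT
  TTTFT
  T.F.F
  TF...
  .....
Step 4: 4 trees catch fire, 4 burn out
  TT.FT
  TTF.F
  T....
  F....
  .....
Step 5: 3 trees catch fire, 4 burn out
  TT..F
  TF...
  F....
  .....
  .....

TT..F
TF...
F....
.....
.....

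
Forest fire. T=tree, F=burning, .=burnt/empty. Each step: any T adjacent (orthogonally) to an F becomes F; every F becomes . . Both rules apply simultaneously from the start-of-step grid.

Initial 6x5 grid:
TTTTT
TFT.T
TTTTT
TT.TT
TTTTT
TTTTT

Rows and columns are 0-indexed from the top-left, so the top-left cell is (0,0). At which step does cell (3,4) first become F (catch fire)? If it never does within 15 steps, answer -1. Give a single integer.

Step 1: cell (3,4)='T' (+4 fires, +1 burnt)
Step 2: cell (3,4)='T' (+5 fires, +4 burnt)
Step 3: cell (3,4)='T' (+4 fires, +5 burnt)
Step 4: cell (3,4)='T' (+6 fires, +4 burnt)
Step 5: cell (3,4)='F' (+5 fires, +6 burnt)
  -> target ignites at step 5
Step 6: cell (3,4)='.' (+2 fires, +5 burnt)
Step 7: cell (3,4)='.' (+1 fires, +2 burnt)
Step 8: cell (3,4)='.' (+0 fires, +1 burnt)
  fire out at step 8

5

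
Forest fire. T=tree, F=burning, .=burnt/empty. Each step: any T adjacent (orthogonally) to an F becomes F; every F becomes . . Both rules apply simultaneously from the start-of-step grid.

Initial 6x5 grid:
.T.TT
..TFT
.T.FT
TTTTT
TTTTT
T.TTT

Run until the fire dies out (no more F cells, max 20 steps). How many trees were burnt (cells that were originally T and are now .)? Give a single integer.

Step 1: +5 fires, +2 burnt (F count now 5)
Step 2: +4 fires, +5 burnt (F count now 4)
Step 3: +4 fires, +4 burnt (F count now 4)
Step 4: +5 fires, +4 burnt (F count now 5)
Step 5: +1 fires, +5 burnt (F count now 1)
Step 6: +1 fires, +1 burnt (F count now 1)
Step 7: +0 fires, +1 burnt (F count now 0)
Fire out after step 7
Initially T: 21, now '.': 29
Total burnt (originally-T cells now '.'): 20

Answer: 20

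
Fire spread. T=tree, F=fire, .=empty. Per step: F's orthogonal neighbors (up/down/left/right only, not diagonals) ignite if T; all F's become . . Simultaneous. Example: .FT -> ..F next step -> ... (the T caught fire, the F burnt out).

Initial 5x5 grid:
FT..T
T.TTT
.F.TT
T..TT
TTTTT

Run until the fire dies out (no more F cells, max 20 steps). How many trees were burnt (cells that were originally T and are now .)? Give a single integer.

Answer: 2

Derivation:
Step 1: +2 fires, +2 burnt (F count now 2)
Step 2: +0 fires, +2 burnt (F count now 0)
Fire out after step 2
Initially T: 16, now '.': 11
Total burnt (originally-T cells now '.'): 2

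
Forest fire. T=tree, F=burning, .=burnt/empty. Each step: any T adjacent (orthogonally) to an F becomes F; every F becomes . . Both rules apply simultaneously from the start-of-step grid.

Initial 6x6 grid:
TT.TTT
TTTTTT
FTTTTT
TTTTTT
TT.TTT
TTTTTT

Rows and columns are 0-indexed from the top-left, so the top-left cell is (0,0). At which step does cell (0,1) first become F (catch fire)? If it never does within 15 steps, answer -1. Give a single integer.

Step 1: cell (0,1)='T' (+3 fires, +1 burnt)
Step 2: cell (0,1)='T' (+5 fires, +3 burnt)
Step 3: cell (0,1)='F' (+6 fires, +5 burnt)
  -> target ignites at step 3
Step 4: cell (0,1)='.' (+4 fires, +6 burnt)
Step 5: cell (0,1)='.' (+6 fires, +4 burnt)
Step 6: cell (0,1)='.' (+5 fires, +6 burnt)
Step 7: cell (0,1)='.' (+3 fires, +5 burnt)
Step 8: cell (0,1)='.' (+1 fires, +3 burnt)
Step 9: cell (0,1)='.' (+0 fires, +1 burnt)
  fire out at step 9

3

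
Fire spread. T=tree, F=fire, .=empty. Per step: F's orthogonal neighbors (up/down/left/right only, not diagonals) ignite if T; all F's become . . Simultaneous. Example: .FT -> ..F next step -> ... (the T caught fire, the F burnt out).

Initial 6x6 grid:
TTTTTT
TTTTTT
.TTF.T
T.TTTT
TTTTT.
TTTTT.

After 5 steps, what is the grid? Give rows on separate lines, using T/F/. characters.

Step 1: 3 trees catch fire, 1 burn out
  TTTTTT
  TTTFTT
  .TF..T
  T.TFTT
  TTTTT.
  TTTTT.
Step 2: 7 trees catch fire, 3 burn out
  TTTFTT
  TTF.FT
  .F...T
  T.F.FT
  TTTFT.
  TTTTT.
Step 3: 8 trees catch fire, 7 burn out
  TTF.FT
  TF...F
  .....T
  T....F
  TTF.F.
  TTTFT.
Step 4: 7 trees catch fire, 8 burn out
  TF...F
  F.....
  .....F
  T.....
  TF....
  TTF.F.
Step 5: 3 trees catch fire, 7 burn out
  F.....
  ......
  ......
  T.....
  F.....
  TF....

F.....
......
......
T.....
F.....
TF....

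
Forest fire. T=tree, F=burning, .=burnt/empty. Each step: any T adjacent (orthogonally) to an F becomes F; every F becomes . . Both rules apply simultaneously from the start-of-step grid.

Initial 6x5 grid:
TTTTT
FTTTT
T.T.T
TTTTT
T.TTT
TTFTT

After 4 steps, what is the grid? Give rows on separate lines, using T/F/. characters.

Step 1: 6 trees catch fire, 2 burn out
  FTTTT
  .FTTT
  F.T.T
  TTTTT
  T.FTT
  TF.FT
Step 2: 7 trees catch fire, 6 burn out
  .FTTT
  ..FTT
  ..T.T
  FTFTT
  T..FT
  F...F
Step 3: 7 trees catch fire, 7 burn out
  ..FTT
  ...FT
  ..F.T
  .F.FT
  F...F
  .....
Step 4: 3 trees catch fire, 7 burn out
  ...FT
  ....F
  ....T
  ....F
  .....
  .....

...FT
....F
....T
....F
.....
.....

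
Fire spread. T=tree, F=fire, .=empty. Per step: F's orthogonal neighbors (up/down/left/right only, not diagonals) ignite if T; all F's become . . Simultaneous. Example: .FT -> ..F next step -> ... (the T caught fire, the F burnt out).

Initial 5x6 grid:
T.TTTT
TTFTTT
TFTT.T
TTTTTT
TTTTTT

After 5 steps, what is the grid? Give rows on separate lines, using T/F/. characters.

Step 1: 6 trees catch fire, 2 burn out
  T.FTTT
  TF.FTT
  F.FT.T
  TFTTTT
  TTTTTT
Step 2: 7 trees catch fire, 6 burn out
  T..FTT
  F...FT
  ...F.T
  F.FTTT
  TFTTTT
Step 3: 6 trees catch fire, 7 burn out
  F...FT
  .....F
  .....T
  ...FTT
  F.FTTT
Step 4: 4 trees catch fire, 6 burn out
  .....F
  ......
  .....F
  ....FT
  ...FTT
Step 5: 2 trees catch fire, 4 burn out
  ......
  ......
  ......
  .....F
  ....FT

......
......
......
.....F
....FT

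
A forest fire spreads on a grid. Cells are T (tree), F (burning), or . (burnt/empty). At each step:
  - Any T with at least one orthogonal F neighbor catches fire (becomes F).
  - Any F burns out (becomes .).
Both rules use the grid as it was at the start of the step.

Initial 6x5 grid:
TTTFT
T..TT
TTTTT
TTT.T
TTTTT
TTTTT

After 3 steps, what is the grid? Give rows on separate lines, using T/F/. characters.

Step 1: 3 trees catch fire, 1 burn out
  TTF.F
  T..FT
  TTTTT
  TTT.T
  TTTTT
  TTTTT
Step 2: 3 trees catch fire, 3 burn out
  TF...
  T...F
  TTTFT
  TTT.T
  TTTTT
  TTTTT
Step 3: 3 trees catch fire, 3 burn out
  F....
  T....
  TTF.F
  TTT.T
  TTTTT
  TTTTT

F....
T....
TTF.F
TTT.T
TTTTT
TTTTT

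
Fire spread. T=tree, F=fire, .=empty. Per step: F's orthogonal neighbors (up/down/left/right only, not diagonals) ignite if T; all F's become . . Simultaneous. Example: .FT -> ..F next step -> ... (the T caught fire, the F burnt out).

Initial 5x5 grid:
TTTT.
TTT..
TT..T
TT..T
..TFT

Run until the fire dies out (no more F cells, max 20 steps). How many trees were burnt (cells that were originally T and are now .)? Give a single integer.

Step 1: +2 fires, +1 burnt (F count now 2)
Step 2: +1 fires, +2 burnt (F count now 1)
Step 3: +1 fires, +1 burnt (F count now 1)
Step 4: +0 fires, +1 burnt (F count now 0)
Fire out after step 4
Initially T: 15, now '.': 14
Total burnt (originally-T cells now '.'): 4

Answer: 4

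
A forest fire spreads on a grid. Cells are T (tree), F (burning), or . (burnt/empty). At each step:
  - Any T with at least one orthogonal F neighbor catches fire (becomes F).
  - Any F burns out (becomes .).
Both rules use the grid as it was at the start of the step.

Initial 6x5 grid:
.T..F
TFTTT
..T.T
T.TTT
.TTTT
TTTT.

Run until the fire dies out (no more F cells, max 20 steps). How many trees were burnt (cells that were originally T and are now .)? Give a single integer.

Answer: 18

Derivation:
Step 1: +4 fires, +2 burnt (F count now 4)
Step 2: +3 fires, +4 burnt (F count now 3)
Step 3: +2 fires, +3 burnt (F count now 2)
Step 4: +3 fires, +2 burnt (F count now 3)
Step 5: +3 fires, +3 burnt (F count now 3)
Step 6: +2 fires, +3 burnt (F count now 2)
Step 7: +1 fires, +2 burnt (F count now 1)
Step 8: +0 fires, +1 burnt (F count now 0)
Fire out after step 8
Initially T: 19, now '.': 29
Total burnt (originally-T cells now '.'): 18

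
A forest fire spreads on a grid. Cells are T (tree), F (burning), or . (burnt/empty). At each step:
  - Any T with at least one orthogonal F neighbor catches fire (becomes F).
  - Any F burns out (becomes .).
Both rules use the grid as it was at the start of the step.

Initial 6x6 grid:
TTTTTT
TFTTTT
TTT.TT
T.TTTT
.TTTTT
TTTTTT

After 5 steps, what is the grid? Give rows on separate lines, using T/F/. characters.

Step 1: 4 trees catch fire, 1 burn out
  TFTTTT
  F.FTTT
  TFT.TT
  T.TTTT
  .TTTTT
  TTTTTT
Step 2: 5 trees catch fire, 4 burn out
  F.FTTT
  ...FTT
  F.F.TT
  T.TTTT
  .TTTTT
  TTTTTT
Step 3: 4 trees catch fire, 5 burn out
  ...FTT
  ....FT
  ....TT
  F.FTTT
  .TTTTT
  TTTTTT
Step 4: 5 trees catch fire, 4 burn out
  ....FT
  .....F
  ....FT
  ...FTT
  .TFTTT
  TTTTTT
Step 5: 6 trees catch fire, 5 burn out
  .....F
  ......
  .....F
  ....FT
  .F.FTT
  TTFTTT

.....F
......
.....F
....FT
.F.FTT
TTFTTT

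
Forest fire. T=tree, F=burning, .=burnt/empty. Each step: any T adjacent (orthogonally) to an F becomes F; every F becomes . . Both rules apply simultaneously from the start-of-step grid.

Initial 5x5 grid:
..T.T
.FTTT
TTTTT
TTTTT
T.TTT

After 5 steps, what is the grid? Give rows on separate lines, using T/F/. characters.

Step 1: 2 trees catch fire, 1 burn out
  ..T.T
  ..FTT
  TFTTT
  TTTTT
  T.TTT
Step 2: 5 trees catch fire, 2 burn out
  ..F.T
  ...FT
  F.FTT
  TFTTT
  T.TTT
Step 3: 4 trees catch fire, 5 burn out
  ....T
  ....F
  ...FT
  F.FTT
  T.TTT
Step 4: 5 trees catch fire, 4 burn out
  ....F
  .....
  ....F
  ...FT
  F.FTT
Step 5: 2 trees catch fire, 5 burn out
  .....
  .....
  .....
  ....F
  ...FT

.....
.....
.....
....F
...FT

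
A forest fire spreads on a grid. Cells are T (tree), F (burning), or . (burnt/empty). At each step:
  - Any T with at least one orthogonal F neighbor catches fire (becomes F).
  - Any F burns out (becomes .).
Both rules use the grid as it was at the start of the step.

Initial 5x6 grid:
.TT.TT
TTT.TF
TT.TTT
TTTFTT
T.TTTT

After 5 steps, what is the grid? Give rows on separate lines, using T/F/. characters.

Step 1: 7 trees catch fire, 2 burn out
  .TT.TF
  TTT.F.
  TT.FTF
  TTF.FT
  T.TFTT
Step 2: 6 trees catch fire, 7 burn out
  .TT.F.
  TTT...
  TT..F.
  TF...F
  T.F.FT
Step 3: 3 trees catch fire, 6 burn out
  .TT...
  TTT...
  TF....
  F.....
  T....F
Step 4: 3 trees catch fire, 3 burn out
  .TT...
  TFT...
  F.....
  ......
  F.....
Step 5: 3 trees catch fire, 3 burn out
  .FT...
  F.F...
  ......
  ......
  ......

.FT...
F.F...
......
......
......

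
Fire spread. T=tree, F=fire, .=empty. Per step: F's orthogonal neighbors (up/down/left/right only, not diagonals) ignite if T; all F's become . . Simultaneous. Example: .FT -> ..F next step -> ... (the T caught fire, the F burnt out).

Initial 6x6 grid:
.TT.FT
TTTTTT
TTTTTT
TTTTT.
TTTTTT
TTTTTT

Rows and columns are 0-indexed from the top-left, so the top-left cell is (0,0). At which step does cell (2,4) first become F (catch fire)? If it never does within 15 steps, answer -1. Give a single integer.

Step 1: cell (2,4)='T' (+2 fires, +1 burnt)
Step 2: cell (2,4)='F' (+3 fires, +2 burnt)
  -> target ignites at step 2
Step 3: cell (2,4)='.' (+4 fires, +3 burnt)
Step 4: cell (2,4)='.' (+5 fires, +4 burnt)
Step 5: cell (2,4)='.' (+7 fires, +5 burnt)
Step 6: cell (2,4)='.' (+5 fires, +7 burnt)
Step 7: cell (2,4)='.' (+3 fires, +5 burnt)
Step 8: cell (2,4)='.' (+2 fires, +3 burnt)
Step 9: cell (2,4)='.' (+1 fires, +2 burnt)
Step 10: cell (2,4)='.' (+0 fires, +1 burnt)
  fire out at step 10

2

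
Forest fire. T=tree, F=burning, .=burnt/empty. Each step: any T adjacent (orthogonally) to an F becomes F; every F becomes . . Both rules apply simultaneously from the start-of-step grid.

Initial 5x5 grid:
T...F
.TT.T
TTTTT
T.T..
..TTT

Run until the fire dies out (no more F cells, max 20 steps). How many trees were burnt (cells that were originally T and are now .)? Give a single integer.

Step 1: +1 fires, +1 burnt (F count now 1)
Step 2: +1 fires, +1 burnt (F count now 1)
Step 3: +1 fires, +1 burnt (F count now 1)
Step 4: +1 fires, +1 burnt (F count now 1)
Step 5: +3 fires, +1 burnt (F count now 3)
Step 6: +3 fires, +3 burnt (F count now 3)
Step 7: +2 fires, +3 burnt (F count now 2)
Step 8: +1 fires, +2 burnt (F count now 1)
Step 9: +0 fires, +1 burnt (F count now 0)
Fire out after step 9
Initially T: 14, now '.': 24
Total burnt (originally-T cells now '.'): 13

Answer: 13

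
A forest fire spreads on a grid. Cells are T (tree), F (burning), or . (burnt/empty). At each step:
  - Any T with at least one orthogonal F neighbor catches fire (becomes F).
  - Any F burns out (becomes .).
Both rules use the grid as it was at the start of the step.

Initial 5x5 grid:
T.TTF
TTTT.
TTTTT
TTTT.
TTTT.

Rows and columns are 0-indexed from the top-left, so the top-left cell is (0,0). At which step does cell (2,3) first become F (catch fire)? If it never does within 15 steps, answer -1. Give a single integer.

Step 1: cell (2,3)='T' (+1 fires, +1 burnt)
Step 2: cell (2,3)='T' (+2 fires, +1 burnt)
Step 3: cell (2,3)='F' (+2 fires, +2 burnt)
  -> target ignites at step 3
Step 4: cell (2,3)='.' (+4 fires, +2 burnt)
Step 5: cell (2,3)='.' (+4 fires, +4 burnt)
Step 6: cell (2,3)='.' (+4 fires, +4 burnt)
Step 7: cell (2,3)='.' (+2 fires, +4 burnt)
Step 8: cell (2,3)='.' (+1 fires, +2 burnt)
Step 9: cell (2,3)='.' (+0 fires, +1 burnt)
  fire out at step 9

3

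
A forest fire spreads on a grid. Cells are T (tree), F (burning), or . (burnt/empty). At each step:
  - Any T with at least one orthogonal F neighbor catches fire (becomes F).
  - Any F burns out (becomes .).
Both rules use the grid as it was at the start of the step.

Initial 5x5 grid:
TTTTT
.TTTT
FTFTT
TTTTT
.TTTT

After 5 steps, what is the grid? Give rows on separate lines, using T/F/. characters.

Step 1: 5 trees catch fire, 2 burn out
  TTTTT
  .TFTT
  .F.FT
  FTFTT
  .TTTT
Step 2: 7 trees catch fire, 5 burn out
  TTFTT
  .F.FT
  ....F
  .F.FT
  .TFTT
Step 3: 6 trees catch fire, 7 burn out
  TF.FT
  ....F
  .....
  ....F
  .F.FT
Step 4: 3 trees catch fire, 6 burn out
  F...F
  .....
  .....
  .....
  ....F
Step 5: 0 trees catch fire, 3 burn out
  .....
  .....
  .....
  .....
  .....

.....
.....
.....
.....
.....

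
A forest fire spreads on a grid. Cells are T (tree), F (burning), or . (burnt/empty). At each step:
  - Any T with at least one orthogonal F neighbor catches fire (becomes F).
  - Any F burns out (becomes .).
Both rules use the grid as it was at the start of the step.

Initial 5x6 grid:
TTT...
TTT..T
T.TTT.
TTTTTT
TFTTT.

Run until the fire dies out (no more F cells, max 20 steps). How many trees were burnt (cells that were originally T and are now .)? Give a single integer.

Step 1: +3 fires, +1 burnt (F count now 3)
Step 2: +3 fires, +3 burnt (F count now 3)
Step 3: +4 fires, +3 burnt (F count now 4)
Step 4: +4 fires, +4 burnt (F count now 4)
Step 5: +5 fires, +4 burnt (F count now 5)
Step 6: +1 fires, +5 burnt (F count now 1)
Step 7: +0 fires, +1 burnt (F count now 0)
Fire out after step 7
Initially T: 21, now '.': 29
Total burnt (originally-T cells now '.'): 20

Answer: 20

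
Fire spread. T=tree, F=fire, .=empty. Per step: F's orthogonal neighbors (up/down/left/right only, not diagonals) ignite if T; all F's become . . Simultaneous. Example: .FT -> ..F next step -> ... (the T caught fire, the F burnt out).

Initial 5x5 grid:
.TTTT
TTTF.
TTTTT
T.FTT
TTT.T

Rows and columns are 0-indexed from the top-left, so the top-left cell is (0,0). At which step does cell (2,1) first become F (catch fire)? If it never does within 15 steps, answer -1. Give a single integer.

Step 1: cell (2,1)='T' (+6 fires, +2 burnt)
Step 2: cell (2,1)='F' (+7 fires, +6 burnt)
  -> target ignites at step 2
Step 3: cell (2,1)='.' (+5 fires, +7 burnt)
Step 4: cell (2,1)='.' (+1 fires, +5 burnt)
Step 5: cell (2,1)='.' (+0 fires, +1 burnt)
  fire out at step 5

2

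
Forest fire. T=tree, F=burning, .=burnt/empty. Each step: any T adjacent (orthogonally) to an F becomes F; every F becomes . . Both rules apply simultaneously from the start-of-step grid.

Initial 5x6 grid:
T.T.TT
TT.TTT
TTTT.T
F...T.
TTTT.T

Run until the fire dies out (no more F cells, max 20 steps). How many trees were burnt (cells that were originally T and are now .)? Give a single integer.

Answer: 17

Derivation:
Step 1: +2 fires, +1 burnt (F count now 2)
Step 2: +3 fires, +2 burnt (F count now 3)
Step 3: +4 fires, +3 burnt (F count now 4)
Step 4: +2 fires, +4 burnt (F count now 2)
Step 5: +1 fires, +2 burnt (F count now 1)
Step 6: +1 fires, +1 burnt (F count now 1)
Step 7: +2 fires, +1 burnt (F count now 2)
Step 8: +2 fires, +2 burnt (F count now 2)
Step 9: +0 fires, +2 burnt (F count now 0)
Fire out after step 9
Initially T: 20, now '.': 27
Total burnt (originally-T cells now '.'): 17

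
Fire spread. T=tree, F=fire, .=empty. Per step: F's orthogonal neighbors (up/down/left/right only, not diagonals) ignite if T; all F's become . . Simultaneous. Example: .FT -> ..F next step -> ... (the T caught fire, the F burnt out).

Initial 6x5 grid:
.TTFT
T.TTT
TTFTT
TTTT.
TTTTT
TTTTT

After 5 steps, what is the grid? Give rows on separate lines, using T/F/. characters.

Step 1: 7 trees catch fire, 2 burn out
  .TF.F
  T.FFT
  TF.FT
  TTFT.
  TTTTT
  TTTTT
Step 2: 7 trees catch fire, 7 burn out
  .F...
  T...F
  F...F
  TF.F.
  TTFTT
  TTTTT
Step 3: 5 trees catch fire, 7 burn out
  .....
  F....
  .....
  F....
  TF.FT
  TTFTT
Step 4: 4 trees catch fire, 5 burn out
  .....
  .....
  .....
  .....
  F...F
  TF.FT
Step 5: 2 trees catch fire, 4 burn out
  .....
  .....
  .....
  .....
  .....
  F...F

.....
.....
.....
.....
.....
F...F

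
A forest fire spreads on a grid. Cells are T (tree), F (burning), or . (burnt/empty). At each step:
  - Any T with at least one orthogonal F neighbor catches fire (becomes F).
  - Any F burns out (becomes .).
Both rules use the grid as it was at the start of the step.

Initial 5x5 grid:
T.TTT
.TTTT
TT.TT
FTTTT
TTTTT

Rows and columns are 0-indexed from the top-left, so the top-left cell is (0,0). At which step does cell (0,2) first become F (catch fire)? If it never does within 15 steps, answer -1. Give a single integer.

Step 1: cell (0,2)='T' (+3 fires, +1 burnt)
Step 2: cell (0,2)='T' (+3 fires, +3 burnt)
Step 3: cell (0,2)='T' (+3 fires, +3 burnt)
Step 4: cell (0,2)='T' (+4 fires, +3 burnt)
Step 5: cell (0,2)='F' (+4 fires, +4 burnt)
  -> target ignites at step 5
Step 6: cell (0,2)='.' (+2 fires, +4 burnt)
Step 7: cell (0,2)='.' (+1 fires, +2 burnt)
Step 8: cell (0,2)='.' (+0 fires, +1 burnt)
  fire out at step 8

5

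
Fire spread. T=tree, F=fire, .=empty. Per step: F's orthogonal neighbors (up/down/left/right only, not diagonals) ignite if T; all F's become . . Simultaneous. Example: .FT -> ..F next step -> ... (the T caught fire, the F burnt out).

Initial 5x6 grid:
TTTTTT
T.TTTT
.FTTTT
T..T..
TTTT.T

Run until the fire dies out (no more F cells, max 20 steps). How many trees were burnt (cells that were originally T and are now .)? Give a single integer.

Step 1: +1 fires, +1 burnt (F count now 1)
Step 2: +2 fires, +1 burnt (F count now 2)
Step 3: +4 fires, +2 burnt (F count now 4)
Step 4: +5 fires, +4 burnt (F count now 5)
Step 5: +4 fires, +5 burnt (F count now 4)
Step 6: +3 fires, +4 burnt (F count now 3)
Step 7: +1 fires, +3 burnt (F count now 1)
Step 8: +1 fires, +1 burnt (F count now 1)
Step 9: +0 fires, +1 burnt (F count now 0)
Fire out after step 9
Initially T: 22, now '.': 29
Total burnt (originally-T cells now '.'): 21

Answer: 21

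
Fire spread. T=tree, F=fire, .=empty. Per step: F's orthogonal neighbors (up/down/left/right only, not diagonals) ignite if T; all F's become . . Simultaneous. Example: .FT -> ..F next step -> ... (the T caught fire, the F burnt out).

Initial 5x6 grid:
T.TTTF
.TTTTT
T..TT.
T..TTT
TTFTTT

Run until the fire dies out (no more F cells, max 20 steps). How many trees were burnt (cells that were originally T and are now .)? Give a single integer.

Answer: 20

Derivation:
Step 1: +4 fires, +2 burnt (F count now 4)
Step 2: +5 fires, +4 burnt (F count now 5)
Step 3: +7 fires, +5 burnt (F count now 7)
Step 4: +3 fires, +7 burnt (F count now 3)
Step 5: +1 fires, +3 burnt (F count now 1)
Step 6: +0 fires, +1 burnt (F count now 0)
Fire out after step 6
Initially T: 21, now '.': 29
Total burnt (originally-T cells now '.'): 20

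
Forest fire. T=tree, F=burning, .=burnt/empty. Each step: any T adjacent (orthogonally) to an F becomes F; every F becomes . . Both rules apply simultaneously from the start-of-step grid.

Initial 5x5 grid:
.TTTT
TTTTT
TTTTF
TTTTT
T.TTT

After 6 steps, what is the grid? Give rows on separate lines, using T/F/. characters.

Step 1: 3 trees catch fire, 1 burn out
  .TTTT
  TTTTF
  TTTF.
  TTTTF
  T.TTT
Step 2: 5 trees catch fire, 3 burn out
  .TTTF
  TTTF.
  TTF..
  TTTF.
  T.TTF
Step 3: 5 trees catch fire, 5 burn out
  .TTF.
  TTF..
  TF...
  TTF..
  T.TF.
Step 4: 5 trees catch fire, 5 burn out
  .TF..
  TF...
  F....
  TF...
  T.F..
Step 5: 3 trees catch fire, 5 burn out
  .F...
  F....
  .....
  F....
  T....
Step 6: 1 trees catch fire, 3 burn out
  .....
  .....
  .....
  .....
  F....

.....
.....
.....
.....
F....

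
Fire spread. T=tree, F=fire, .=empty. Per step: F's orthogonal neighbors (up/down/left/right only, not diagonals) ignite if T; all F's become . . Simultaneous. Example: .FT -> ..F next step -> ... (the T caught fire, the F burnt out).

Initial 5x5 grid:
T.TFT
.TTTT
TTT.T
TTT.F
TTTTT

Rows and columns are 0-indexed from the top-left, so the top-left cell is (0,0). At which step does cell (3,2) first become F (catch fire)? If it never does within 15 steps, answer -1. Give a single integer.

Step 1: cell (3,2)='T' (+5 fires, +2 burnt)
Step 2: cell (3,2)='T' (+3 fires, +5 burnt)
Step 3: cell (3,2)='T' (+3 fires, +3 burnt)
Step 4: cell (3,2)='F' (+3 fires, +3 burnt)
  -> target ignites at step 4
Step 5: cell (3,2)='.' (+3 fires, +3 burnt)
Step 6: cell (3,2)='.' (+1 fires, +3 burnt)
Step 7: cell (3,2)='.' (+0 fires, +1 burnt)
  fire out at step 7

4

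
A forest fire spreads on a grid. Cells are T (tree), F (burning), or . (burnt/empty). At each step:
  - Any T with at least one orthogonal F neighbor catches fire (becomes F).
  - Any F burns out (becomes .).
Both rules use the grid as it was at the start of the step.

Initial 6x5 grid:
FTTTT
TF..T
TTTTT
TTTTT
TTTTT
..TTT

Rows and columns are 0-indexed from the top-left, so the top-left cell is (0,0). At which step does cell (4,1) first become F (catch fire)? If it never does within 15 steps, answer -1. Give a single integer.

Step 1: cell (4,1)='T' (+3 fires, +2 burnt)
Step 2: cell (4,1)='T' (+4 fires, +3 burnt)
Step 3: cell (4,1)='F' (+5 fires, +4 burnt)
  -> target ignites at step 3
Step 4: cell (4,1)='.' (+5 fires, +5 burnt)
Step 5: cell (4,1)='.' (+4 fires, +5 burnt)
Step 6: cell (4,1)='.' (+2 fires, +4 burnt)
Step 7: cell (4,1)='.' (+1 fires, +2 burnt)
Step 8: cell (4,1)='.' (+0 fires, +1 burnt)
  fire out at step 8

3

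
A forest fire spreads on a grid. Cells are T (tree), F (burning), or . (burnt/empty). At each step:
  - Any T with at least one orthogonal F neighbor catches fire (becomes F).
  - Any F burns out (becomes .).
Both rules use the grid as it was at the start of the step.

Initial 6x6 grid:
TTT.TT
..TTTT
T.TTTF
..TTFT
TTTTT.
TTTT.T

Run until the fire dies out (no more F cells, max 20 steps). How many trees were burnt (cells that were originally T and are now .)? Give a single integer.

Answer: 24

Derivation:
Step 1: +5 fires, +2 burnt (F count now 5)
Step 2: +5 fires, +5 burnt (F count now 5)
Step 3: +5 fires, +5 burnt (F count now 5)
Step 4: +3 fires, +5 burnt (F count now 3)
Step 5: +3 fires, +3 burnt (F count now 3)
Step 6: +2 fires, +3 burnt (F count now 2)
Step 7: +1 fires, +2 burnt (F count now 1)
Step 8: +0 fires, +1 burnt (F count now 0)
Fire out after step 8
Initially T: 26, now '.': 34
Total burnt (originally-T cells now '.'): 24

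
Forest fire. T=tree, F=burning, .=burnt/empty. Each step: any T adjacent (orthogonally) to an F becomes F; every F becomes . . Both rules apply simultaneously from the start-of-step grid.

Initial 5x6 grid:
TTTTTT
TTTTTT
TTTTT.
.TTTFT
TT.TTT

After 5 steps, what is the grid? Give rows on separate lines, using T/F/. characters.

Step 1: 4 trees catch fire, 1 burn out
  TTTTTT
  TTTTTT
  TTTTF.
  .TTF.F
  TT.TFT
Step 2: 5 trees catch fire, 4 burn out
  TTTTTT
  TTTTFT
  TTTF..
  .TF...
  TT.F.F
Step 3: 5 trees catch fire, 5 burn out
  TTTTFT
  TTTF.F
  TTF...
  .F....
  TT....
Step 4: 5 trees catch fire, 5 burn out
  TTTF.F
  TTF...
  TF....
  ......
  TF....
Step 5: 4 trees catch fire, 5 burn out
  TTF...
  TF....
  F.....
  ......
  F.....

TTF...
TF....
F.....
......
F.....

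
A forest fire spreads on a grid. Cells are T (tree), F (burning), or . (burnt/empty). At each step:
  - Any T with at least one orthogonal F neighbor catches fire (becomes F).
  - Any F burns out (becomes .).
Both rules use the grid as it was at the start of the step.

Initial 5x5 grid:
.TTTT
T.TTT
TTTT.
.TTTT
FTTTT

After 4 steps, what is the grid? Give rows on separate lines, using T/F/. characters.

Step 1: 1 trees catch fire, 1 burn out
  .TTTT
  T.TTT
  TTTT.
  .TTTT
  .FTTT
Step 2: 2 trees catch fire, 1 burn out
  .TTTT
  T.TTT
  TTTT.
  .FTTT
  ..FTT
Step 3: 3 trees catch fire, 2 burn out
  .TTTT
  T.TTT
  TFTT.
  ..FTT
  ...FT
Step 4: 4 trees catch fire, 3 burn out
  .TTTT
  T.TTT
  F.FT.
  ...FT
  ....F

.TTTT
T.TTT
F.FT.
...FT
....F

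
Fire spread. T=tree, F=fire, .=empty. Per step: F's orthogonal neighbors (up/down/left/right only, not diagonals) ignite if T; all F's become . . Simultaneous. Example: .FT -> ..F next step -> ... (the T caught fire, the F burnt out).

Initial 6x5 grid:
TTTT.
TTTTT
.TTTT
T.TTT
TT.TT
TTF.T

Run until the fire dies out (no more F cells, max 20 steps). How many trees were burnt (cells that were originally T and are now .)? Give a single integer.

Answer: 5

Derivation:
Step 1: +1 fires, +1 burnt (F count now 1)
Step 2: +2 fires, +1 burnt (F count now 2)
Step 3: +1 fires, +2 burnt (F count now 1)
Step 4: +1 fires, +1 burnt (F count now 1)
Step 5: +0 fires, +1 burnt (F count now 0)
Fire out after step 5
Initially T: 24, now '.': 11
Total burnt (originally-T cells now '.'): 5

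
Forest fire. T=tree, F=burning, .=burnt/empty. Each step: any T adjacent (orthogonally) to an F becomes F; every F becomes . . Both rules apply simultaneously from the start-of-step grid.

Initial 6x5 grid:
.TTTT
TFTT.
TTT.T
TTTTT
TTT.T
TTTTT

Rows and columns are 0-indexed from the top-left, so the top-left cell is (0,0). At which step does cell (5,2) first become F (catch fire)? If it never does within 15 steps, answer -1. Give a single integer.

Step 1: cell (5,2)='T' (+4 fires, +1 burnt)
Step 2: cell (5,2)='T' (+5 fires, +4 burnt)
Step 3: cell (5,2)='T' (+4 fires, +5 burnt)
Step 4: cell (5,2)='T' (+5 fires, +4 burnt)
Step 5: cell (5,2)='F' (+3 fires, +5 burnt)
  -> target ignites at step 5
Step 6: cell (5,2)='.' (+3 fires, +3 burnt)
Step 7: cell (5,2)='.' (+1 fires, +3 burnt)
Step 8: cell (5,2)='.' (+0 fires, +1 burnt)
  fire out at step 8

5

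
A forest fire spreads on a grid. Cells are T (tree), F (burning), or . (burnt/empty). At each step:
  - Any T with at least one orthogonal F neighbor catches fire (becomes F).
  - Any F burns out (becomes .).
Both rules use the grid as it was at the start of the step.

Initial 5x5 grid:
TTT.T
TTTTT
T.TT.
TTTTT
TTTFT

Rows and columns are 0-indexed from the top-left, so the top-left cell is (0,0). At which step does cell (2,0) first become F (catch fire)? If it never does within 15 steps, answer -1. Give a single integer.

Step 1: cell (2,0)='T' (+3 fires, +1 burnt)
Step 2: cell (2,0)='T' (+4 fires, +3 burnt)
Step 3: cell (2,0)='T' (+4 fires, +4 burnt)
Step 4: cell (2,0)='T' (+3 fires, +4 burnt)
Step 5: cell (2,0)='F' (+4 fires, +3 burnt)
  -> target ignites at step 5
Step 6: cell (2,0)='.' (+2 fires, +4 burnt)
Step 7: cell (2,0)='.' (+1 fires, +2 burnt)
Step 8: cell (2,0)='.' (+0 fires, +1 burnt)
  fire out at step 8

5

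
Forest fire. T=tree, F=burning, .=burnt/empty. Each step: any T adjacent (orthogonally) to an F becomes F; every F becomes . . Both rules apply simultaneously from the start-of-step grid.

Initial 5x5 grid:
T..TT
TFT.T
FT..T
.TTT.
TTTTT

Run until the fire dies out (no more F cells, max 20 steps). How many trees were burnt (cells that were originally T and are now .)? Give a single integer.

Step 1: +3 fires, +2 burnt (F count now 3)
Step 2: +2 fires, +3 burnt (F count now 2)
Step 3: +2 fires, +2 burnt (F count now 2)
Step 4: +3 fires, +2 burnt (F count now 3)
Step 5: +1 fires, +3 burnt (F count now 1)
Step 6: +1 fires, +1 burnt (F count now 1)
Step 7: +0 fires, +1 burnt (F count now 0)
Fire out after step 7
Initially T: 16, now '.': 21
Total burnt (originally-T cells now '.'): 12

Answer: 12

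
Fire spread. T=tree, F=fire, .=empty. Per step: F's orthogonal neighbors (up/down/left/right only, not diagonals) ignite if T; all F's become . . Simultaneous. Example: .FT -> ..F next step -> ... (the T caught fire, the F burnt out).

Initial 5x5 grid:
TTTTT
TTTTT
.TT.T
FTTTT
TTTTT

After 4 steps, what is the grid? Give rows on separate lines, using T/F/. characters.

Step 1: 2 trees catch fire, 1 burn out
  TTTTT
  TTTTT
  .TT.T
  .FTTT
  FTTTT
Step 2: 3 trees catch fire, 2 burn out
  TTTTT
  TTTTT
  .FT.T
  ..FTT
  .FTTT
Step 3: 4 trees catch fire, 3 burn out
  TTTTT
  TFTTT
  ..F.T
  ...FT
  ..FTT
Step 4: 5 trees catch fire, 4 burn out
  TFTTT
  F.FTT
  ....T
  ....F
  ...FT

TFTTT
F.FTT
....T
....F
...FT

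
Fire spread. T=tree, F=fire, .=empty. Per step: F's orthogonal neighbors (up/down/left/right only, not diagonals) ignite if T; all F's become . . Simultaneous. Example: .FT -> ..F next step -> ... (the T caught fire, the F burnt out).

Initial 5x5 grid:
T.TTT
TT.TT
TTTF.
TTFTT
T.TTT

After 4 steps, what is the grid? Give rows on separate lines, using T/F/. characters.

Step 1: 5 trees catch fire, 2 burn out
  T.TTT
  TT.FT
  TTF..
  TF.FT
  T.FTT
Step 2: 6 trees catch fire, 5 burn out
  T.TFT
  TT..F
  TF...
  F...F
  T..FT
Step 3: 6 trees catch fire, 6 burn out
  T.F.F
  TF...
  F....
  .....
  F...F
Step 4: 1 trees catch fire, 6 burn out
  T....
  F....
  .....
  .....
  .....

T....
F....
.....
.....
.....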